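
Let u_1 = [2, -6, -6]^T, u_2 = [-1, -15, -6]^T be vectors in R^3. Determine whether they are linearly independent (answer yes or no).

yes

Form the matrix with these vectors as rows and row reduce.
R2 ← R2 + (1/2)·R1: [0, -18, -9]
2 nonzero rows, so the 2 vectors span a space of dimension 2.
Since 2 = 2, the vectors are linearly independent.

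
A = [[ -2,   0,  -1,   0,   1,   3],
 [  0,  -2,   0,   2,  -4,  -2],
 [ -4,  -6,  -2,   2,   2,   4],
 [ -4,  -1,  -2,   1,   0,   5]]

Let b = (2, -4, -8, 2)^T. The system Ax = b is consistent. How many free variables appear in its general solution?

3

Row reduce the augmented matrix [A | b].
R3 ← R3 − (2)·R1: [0, -6, 0, 2, 0, -2, -12]
R4 ← R4 − (2)·R1: [0, -1, 0, 1, -2, -1, -2]
R3 ← R3 − (3)·R2: [0, 0, 0, -4, 12, 4, 0]
R4 ← R4 − (1/2)·R2: [0, 0, 0, 0, 0, 0, 0]
The echelon form has 3 nonzero rows, and every pivot lies in the first 6 columns, so rank(A) = rank([A|b]) = 3.
The system is consistent.
Free variables = (unknowns) − (rank) = 6 − 3 = 3.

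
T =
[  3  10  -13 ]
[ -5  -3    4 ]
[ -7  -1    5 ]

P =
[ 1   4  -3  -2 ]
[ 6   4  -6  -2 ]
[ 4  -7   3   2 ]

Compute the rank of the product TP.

3

First compute TP:
[[ 11, 143, -108, -52],
 [ -7, -60,  45,  24],
 [  7, -67,  42,  26]]
Now row reduce the product.
R2 ← R2 + (7/11)·R1: [0, 31, -261/11, -100/11]
R3 ← R3 − (7/11)·R1: [0, -158, 1218/11, 650/11]
R3 ← R3 + (158/31)·R2: [0, 0, -3480/341, 4350/341]
3 nonzero rows, so rank(TP) = 3.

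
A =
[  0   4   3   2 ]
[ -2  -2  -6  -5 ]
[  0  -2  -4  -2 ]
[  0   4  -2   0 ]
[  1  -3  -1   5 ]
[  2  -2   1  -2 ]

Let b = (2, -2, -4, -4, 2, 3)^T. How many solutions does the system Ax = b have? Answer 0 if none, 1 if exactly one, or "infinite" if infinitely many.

Row reduce the augmented matrix [A | b].
Swap R1 ↔ R2
R5 ← R5 + (1/2)·R1: [0, -4, -4, 5/2, 1]
R6 ← R6 + R1: [0, -4, -5, -7, 1]
R3 ← R3 + (1/2)·R2: [0, 0, -5/2, -1, -3]
R4 ← R4 − R2: [0, 0, -5, -2, -6]
R5 ← R5 + R2: [0, 0, -1, 9/2, 3]
R6 ← R6 + R2: [0, 0, -2, -5, 3]
R4 ← R4 − (2)·R3: [0, 0, 0, 0, 0]
R5 ← R5 − (2/5)·R3: [0, 0, 0, 49/10, 21/5]
R6 ← R6 − (4/5)·R3: [0, 0, 0, -21/5, 27/5]
Swap R4 ↔ R5
R6 ← R6 + (6/7)·R4: [0, 0, 0, 0, 9]
Swap R5 ↔ R6
The echelon form has 5 nonzero rows; the last pivot sits in the augmented column, so rank(A) = 4 but rank([A|b]) = 5.
Since the ranks differ, the system is inconsistent.
It has no solutions.

0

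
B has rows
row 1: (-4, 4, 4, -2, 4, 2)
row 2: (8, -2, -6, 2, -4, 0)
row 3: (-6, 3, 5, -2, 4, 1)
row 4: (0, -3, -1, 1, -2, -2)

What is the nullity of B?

Row reduce to echelon form.
R2 ← R2 + (2)·R1: [0, 6, 2, -2, 4, 4]
R3 ← R3 − (3/2)·R1: [0, -3, -1, 1, -2, -2]
R3 ← R3 + (1/2)·R2: [0, 0, 0, 0, 0, 0]
R4 ← R4 + (1/2)·R2: [0, 0, 0, 0, 0, 0]
2 nonzero rows, so rank(B) = 2.
B has 6 columns; by rank–nullity, nullity = 6 − 2 = 4.

4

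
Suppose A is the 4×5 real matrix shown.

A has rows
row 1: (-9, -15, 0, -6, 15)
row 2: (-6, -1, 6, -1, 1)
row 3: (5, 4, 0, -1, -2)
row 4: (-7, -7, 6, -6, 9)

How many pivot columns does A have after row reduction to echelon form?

3

Row reduce to echelon form.
R2 ← R2 − (2/3)·R1: [0, 9, 6, 3, -9]
R3 ← R3 + (5/9)·R1: [0, -13/3, 0, -13/3, 19/3]
R4 ← R4 − (7/9)·R1: [0, 14/3, 6, -4/3, -8/3]
R3 ← R3 + (13/27)·R2: [0, 0, 26/9, -26/9, 2]
R4 ← R4 − (14/27)·R2: [0, 0, 26/9, -26/9, 2]
R4 ← R4 − R3: [0, 0, 0, 0, 0]
Echelon form has 3 nonzero rows, so rank(A) = 3.
Each nonzero row contributes one pivot column: 3 pivot columns.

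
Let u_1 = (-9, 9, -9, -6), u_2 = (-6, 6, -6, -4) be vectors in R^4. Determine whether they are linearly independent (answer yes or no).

no

Form the matrix with these vectors as rows and row reduce.
R2 ← R2 − (2/3)·R1: [0, 0, 0, 0]
1 nonzero row, so the 2 vectors span a space of dimension 1.
Since 1 < 2, the vectors are linearly dependent.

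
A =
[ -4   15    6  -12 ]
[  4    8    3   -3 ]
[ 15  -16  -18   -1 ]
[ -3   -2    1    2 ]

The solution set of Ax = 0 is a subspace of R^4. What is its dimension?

0

Row reduce to echelon form.
R2 ← R2 + R1: [0, 23, 9, -15]
R3 ← R3 + (15/4)·R1: [0, 161/4, 9/2, -46]
R4 ← R4 − (3/4)·R1: [0, -53/4, -7/2, 11]
R3 ← R3 − (7/4)·R2: [0, 0, -45/4, -79/4]
R4 ← R4 + (53/92)·R2: [0, 0, 155/92, 217/92]
R4 ← R4 + (31/207)·R3: [0, 0, 0, -124/207]
4 nonzero rows, so rank(A) = 4.
A has 4 columns; by rank–nullity, nullity = 4 − 4 = 0.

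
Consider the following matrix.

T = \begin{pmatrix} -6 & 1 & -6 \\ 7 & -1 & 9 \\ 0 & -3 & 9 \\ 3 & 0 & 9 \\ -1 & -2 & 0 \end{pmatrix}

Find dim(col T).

Row reduce to echelon form.
R2 ← R2 + (7/6)·R1: [0, 1/6, 2]
R4 ← R4 + (1/2)·R1: [0, 1/2, 6]
R5 ← R5 − (1/6)·R1: [0, -13/6, 1]
R3 ← R3 + (18)·R2: [0, 0, 45]
R4 ← R4 − (3)·R2: [0, 0, 0]
R5 ← R5 + (13)·R2: [0, 0, 27]
R5 ← R5 − (3/5)·R3: [0, 0, 0]
Echelon form has 3 nonzero rows, so rank(T) = 3.
The column space has dimension equal to the rank: 3.

3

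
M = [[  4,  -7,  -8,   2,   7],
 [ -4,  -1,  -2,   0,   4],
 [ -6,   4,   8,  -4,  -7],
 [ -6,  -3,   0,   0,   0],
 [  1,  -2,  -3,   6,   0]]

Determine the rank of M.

Row reduce to echelon form.
R2 ← R2 + R1: [0, -8, -10, 2, 11]
R3 ← R3 + (3/2)·R1: [0, -13/2, -4, -1, 7/2]
R4 ← R4 + (3/2)·R1: [0, -27/2, -12, 3, 21/2]
R5 ← R5 − (1/4)·R1: [0, -1/4, -1, 11/2, -7/4]
R3 ← R3 − (13/16)·R2: [0, 0, 33/8, -21/8, -87/16]
R4 ← R4 − (27/16)·R2: [0, 0, 39/8, -3/8, -129/16]
R5 ← R5 − (1/32)·R2: [0, 0, -11/16, 87/16, -67/32]
R4 ← R4 − (13/11)·R3: [0, 0, 0, 30/11, -18/11]
R5 ← R5 + (1/6)·R3: [0, 0, 0, 5, -3]
R5 ← R5 − (11/6)·R4: [0, 0, 0, 0, 0]
Echelon form has 4 nonzero rows, so rank(M) = 4.

4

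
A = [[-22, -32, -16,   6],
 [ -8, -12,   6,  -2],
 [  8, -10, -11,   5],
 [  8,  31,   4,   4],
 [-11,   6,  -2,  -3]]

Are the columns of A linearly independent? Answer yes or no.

Row reduce A to echelon form.
R2 ← R2 − (4/11)·R1: [0, -4/11, 130/11, -46/11]
R3 ← R3 + (4/11)·R1: [0, -238/11, -185/11, 79/11]
R4 ← R4 + (4/11)·R1: [0, 213/11, -20/11, 68/11]
R5 ← R5 − (1/2)·R1: [0, 22, 6, -6]
R3 ← R3 − (119/2)·R2: [0, 0, -720, 256]
R4 ← R4 + (213/4)·R2: [0, 0, 1255/2, -433/2]
R5 ← R5 + (121/2)·R2: [0, 0, 721, -259]
R4 ← R4 + (251/288)·R3: [0, 0, 0, 119/18]
R5 ← R5 + (721/720)·R3: [0, 0, 0, -119/45]
R5 ← R5 + (2/5)·R4: [0, 0, 0, 0]
4 pivots among 4 columns.
Every column is a pivot column, so the columns are linearly independent.

yes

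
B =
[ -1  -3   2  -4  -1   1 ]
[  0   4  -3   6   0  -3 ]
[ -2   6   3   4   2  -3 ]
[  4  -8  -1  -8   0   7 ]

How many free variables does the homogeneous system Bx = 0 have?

3

Row reduce to echelon form.
R3 ← R3 − (2)·R1: [0, 12, -1, 12, 4, -5]
R4 ← R4 + (4)·R1: [0, -20, 7, -24, -4, 11]
R3 ← R3 − (3)·R2: [0, 0, 8, -6, 4, 4]
R4 ← R4 + (5)·R2: [0, 0, -8, 6, -4, -4]
R4 ← R4 + R3: [0, 0, 0, 0, 0, 0]
3 nonzero rows, so rank(B) = 3.
B has 6 columns; by rank–nullity, nullity = 6 − 3 = 3.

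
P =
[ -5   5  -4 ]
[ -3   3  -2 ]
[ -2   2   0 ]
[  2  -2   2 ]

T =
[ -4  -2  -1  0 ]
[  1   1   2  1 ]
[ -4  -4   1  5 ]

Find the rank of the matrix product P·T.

2

First compute PT:
[[ 41,  31,  11, -15],
 [ 23,  17,   7,  -7],
 [ 10,   6,   6,   2],
 [-18, -14,  -4,   8]]
Now row reduce the product.
R2 ← R2 − (23/41)·R1: [0, -16/41, 34/41, 58/41]
R3 ← R3 − (10/41)·R1: [0, -64/41, 136/41, 232/41]
R4 ← R4 + (18/41)·R1: [0, -16/41, 34/41, 58/41]
R3 ← R3 − (4)·R2: [0, 0, 0, 0]
R4 ← R4 − R2: [0, 0, 0, 0]
2 nonzero rows, so rank(PT) = 2.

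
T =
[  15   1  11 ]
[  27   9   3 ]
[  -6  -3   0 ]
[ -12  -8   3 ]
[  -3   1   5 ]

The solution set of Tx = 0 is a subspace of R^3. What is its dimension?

Row reduce to echelon form.
R2 ← R2 − (9/5)·R1: [0, 36/5, -84/5]
R3 ← R3 + (2/5)·R1: [0, -13/5, 22/5]
R4 ← R4 + (4/5)·R1: [0, -36/5, 59/5]
R5 ← R5 + (1/5)·R1: [0, 6/5, 36/5]
R3 ← R3 + (13/36)·R2: [0, 0, -5/3]
R4 ← R4 + R2: [0, 0, -5]
R5 ← R5 − (1/6)·R2: [0, 0, 10]
R4 ← R4 − (3)·R3: [0, 0, 0]
R5 ← R5 + (6)·R3: [0, 0, 0]
3 nonzero rows, so rank(T) = 3.
T has 3 columns; by rank–nullity, nullity = 3 − 3 = 0.

0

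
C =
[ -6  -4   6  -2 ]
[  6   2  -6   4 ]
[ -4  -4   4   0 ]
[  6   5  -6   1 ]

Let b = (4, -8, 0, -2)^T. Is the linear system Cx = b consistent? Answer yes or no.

Row reduce the augmented matrix [C | b].
R2 ← R2 + R1: [0, -2, 0, 2, -4]
R3 ← R3 − (2/3)·R1: [0, -4/3, 0, 4/3, -8/3]
R4 ← R4 + R1: [0, 1, 0, -1, 2]
R3 ← R3 − (2/3)·R2: [0, 0, 0, 0, 0]
R4 ← R4 + (1/2)·R2: [0, 0, 0, 0, 0]
The echelon form has 2 nonzero rows, and every pivot lies in the first 4 columns, so rank(C) = rank([C|b]) = 2.
The system is consistent.

yes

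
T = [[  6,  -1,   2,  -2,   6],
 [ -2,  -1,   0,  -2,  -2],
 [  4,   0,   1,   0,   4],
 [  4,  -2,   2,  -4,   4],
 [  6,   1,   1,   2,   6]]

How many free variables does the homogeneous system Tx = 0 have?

Row reduce to echelon form.
R2 ← R2 + (1/3)·R1: [0, -4/3, 2/3, -8/3, 0]
R3 ← R3 − (2/3)·R1: [0, 2/3, -1/3, 4/3, 0]
R4 ← R4 − (2/3)·R1: [0, -4/3, 2/3, -8/3, 0]
R5 ← R5 − R1: [0, 2, -1, 4, 0]
R3 ← R3 + (1/2)·R2: [0, 0, 0, 0, 0]
R4 ← R4 − R2: [0, 0, 0, 0, 0]
R5 ← R5 + (3/2)·R2: [0, 0, 0, 0, 0]
2 nonzero rows, so rank(T) = 2.
T has 5 columns; by rank–nullity, nullity = 5 − 2 = 3.

3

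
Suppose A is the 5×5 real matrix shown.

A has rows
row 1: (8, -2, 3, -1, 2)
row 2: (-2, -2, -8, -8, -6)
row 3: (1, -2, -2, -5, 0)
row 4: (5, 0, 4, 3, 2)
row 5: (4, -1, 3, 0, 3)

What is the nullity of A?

2

Row reduce to echelon form.
R2 ← R2 + (1/4)·R1: [0, -5/2, -29/4, -33/4, -11/2]
R3 ← R3 − (1/8)·R1: [0, -7/4, -19/8, -39/8, -1/4]
R4 ← R4 − (5/8)·R1: [0, 5/4, 17/8, 29/8, 3/4]
R5 ← R5 − (1/2)·R1: [0, 0, 3/2, 1/2, 2]
R3 ← R3 − (7/10)·R2: [0, 0, 27/10, 9/10, 18/5]
R4 ← R4 + (1/2)·R2: [0, 0, -3/2, -1/2, -2]
R4 ← R4 + (5/9)·R3: [0, 0, 0, 0, 0]
R5 ← R5 − (5/9)·R3: [0, 0, 0, 0, 0]
3 nonzero rows, so rank(A) = 3.
A has 5 columns; by rank–nullity, nullity = 5 − 3 = 2.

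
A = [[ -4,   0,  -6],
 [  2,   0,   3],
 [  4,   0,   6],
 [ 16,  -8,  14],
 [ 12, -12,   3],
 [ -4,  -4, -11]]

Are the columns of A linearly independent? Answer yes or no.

no

Row reduce A to echelon form.
R2 ← R2 + (1/2)·R1: [0, 0, 0]
R3 ← R3 + R1: [0, 0, 0]
R4 ← R4 + (4)·R1: [0, -8, -10]
R5 ← R5 + (3)·R1: [0, -12, -15]
R6 ← R6 − R1: [0, -4, -5]
Swap R2 ↔ R4
R5 ← R5 − (3/2)·R2: [0, 0, 0]
R6 ← R6 − (1/2)·R2: [0, 0, 0]
2 pivots among 3 columns.
Only 2 < 3 pivot columns, so the columns are linearly dependent.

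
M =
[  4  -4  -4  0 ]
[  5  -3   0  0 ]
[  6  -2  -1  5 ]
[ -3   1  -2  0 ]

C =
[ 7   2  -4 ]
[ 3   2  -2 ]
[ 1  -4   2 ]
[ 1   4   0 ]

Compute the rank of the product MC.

3

First compute MC:
[[ 12,  16, -16],
 [ 26,   4, -14],
 [ 40,  32, -22],
 [-20,   4,   6]]
Now row reduce the product.
R2 ← R2 − (13/6)·R1: [0, -92/3, 62/3]
R3 ← R3 − (10/3)·R1: [0, -64/3, 94/3]
R4 ← R4 + (5/3)·R1: [0, 92/3, -62/3]
R3 ← R3 − (16/23)·R2: [0, 0, 390/23]
R4 ← R4 + R2: [0, 0, 0]
3 nonzero rows, so rank(MC) = 3.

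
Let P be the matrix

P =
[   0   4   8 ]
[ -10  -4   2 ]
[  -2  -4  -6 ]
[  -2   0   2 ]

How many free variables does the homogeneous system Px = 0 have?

Row reduce to echelon form.
Swap R1 ↔ R2
R3 ← R3 − (1/5)·R1: [0, -16/5, -32/5]
R4 ← R4 − (1/5)·R1: [0, 4/5, 8/5]
R3 ← R3 + (4/5)·R2: [0, 0, 0]
R4 ← R4 − (1/5)·R2: [0, 0, 0]
2 nonzero rows, so rank(P) = 2.
P has 3 columns; by rank–nullity, nullity = 3 − 2 = 1.

1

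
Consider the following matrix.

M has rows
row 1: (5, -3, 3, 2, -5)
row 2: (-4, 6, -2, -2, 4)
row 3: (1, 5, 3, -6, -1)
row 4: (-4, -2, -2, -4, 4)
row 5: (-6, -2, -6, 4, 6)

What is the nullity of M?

2

Row reduce to echelon form.
R2 ← R2 + (4/5)·R1: [0, 18/5, 2/5, -2/5, 0]
R3 ← R3 − (1/5)·R1: [0, 28/5, 12/5, -32/5, 0]
R4 ← R4 + (4/5)·R1: [0, -22/5, 2/5, -12/5, 0]
R5 ← R5 + (6/5)·R1: [0, -28/5, -12/5, 32/5, 0]
R3 ← R3 − (14/9)·R2: [0, 0, 16/9, -52/9, 0]
R4 ← R4 + (11/9)·R2: [0, 0, 8/9, -26/9, 0]
R5 ← R5 + (14/9)·R2: [0, 0, -16/9, 52/9, 0]
R4 ← R4 − (1/2)·R3: [0, 0, 0, 0, 0]
R5 ← R5 + R3: [0, 0, 0, 0, 0]
3 nonzero rows, so rank(M) = 3.
M has 5 columns; by rank–nullity, nullity = 5 − 3 = 2.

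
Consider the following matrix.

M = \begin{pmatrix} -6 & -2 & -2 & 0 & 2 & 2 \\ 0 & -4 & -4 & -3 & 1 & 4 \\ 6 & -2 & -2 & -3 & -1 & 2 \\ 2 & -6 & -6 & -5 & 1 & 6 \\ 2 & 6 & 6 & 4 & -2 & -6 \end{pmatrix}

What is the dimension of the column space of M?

Row reduce to echelon form.
R3 ← R3 + R1: [0, -4, -4, -3, 1, 4]
R4 ← R4 + (1/3)·R1: [0, -20/3, -20/3, -5, 5/3, 20/3]
R5 ← R5 + (1/3)·R1: [0, 16/3, 16/3, 4, -4/3, -16/3]
R3 ← R3 − R2: [0, 0, 0, 0, 0, 0]
R4 ← R4 − (5/3)·R2: [0, 0, 0, 0, 0, 0]
R5 ← R5 + (4/3)·R2: [0, 0, 0, 0, 0, 0]
Echelon form has 2 nonzero rows, so rank(M) = 2.
The column space has dimension equal to the rank: 2.

2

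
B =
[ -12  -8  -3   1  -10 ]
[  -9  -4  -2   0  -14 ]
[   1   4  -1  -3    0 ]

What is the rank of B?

Row reduce to echelon form.
R2 ← R2 − (3/4)·R1: [0, 2, 1/4, -3/4, -13/2]
R3 ← R3 + (1/12)·R1: [0, 10/3, -5/4, -35/12, -5/6]
R3 ← R3 − (5/3)·R2: [0, 0, -5/3, -5/3, 10]
Echelon form has 3 nonzero rows, so rank(B) = 3.

3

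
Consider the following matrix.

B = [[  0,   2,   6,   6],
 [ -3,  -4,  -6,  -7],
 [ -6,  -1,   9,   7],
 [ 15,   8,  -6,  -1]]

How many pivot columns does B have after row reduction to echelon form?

Row reduce to echelon form.
Swap R1 ↔ R2
R3 ← R3 − (2)·R1: [0, 7, 21, 21]
R4 ← R4 + (5)·R1: [0, -12, -36, -36]
R3 ← R3 − (7/2)·R2: [0, 0, 0, 0]
R4 ← R4 + (6)·R2: [0, 0, 0, 0]
Echelon form has 2 nonzero rows, so rank(B) = 2.
Each nonzero row contributes one pivot column: 2 pivot columns.

2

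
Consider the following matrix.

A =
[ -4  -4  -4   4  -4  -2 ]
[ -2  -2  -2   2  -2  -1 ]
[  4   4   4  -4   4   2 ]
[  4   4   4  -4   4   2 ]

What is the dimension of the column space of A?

1

Row reduce to echelon form.
R2 ← R2 − (1/2)·R1: [0, 0, 0, 0, 0, 0]
R3 ← R3 + R1: [0, 0, 0, 0, 0, 0]
R4 ← R4 + R1: [0, 0, 0, 0, 0, 0]
Echelon form has 1 nonzero row, so rank(A) = 1.
The column space has dimension equal to the rank: 1.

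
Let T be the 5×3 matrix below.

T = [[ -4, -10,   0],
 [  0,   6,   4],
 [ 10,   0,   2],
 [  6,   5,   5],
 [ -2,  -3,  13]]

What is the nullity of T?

Row reduce to echelon form.
R3 ← R3 + (5/2)·R1: [0, -25, 2]
R4 ← R4 + (3/2)·R1: [0, -10, 5]
R5 ← R5 − (1/2)·R1: [0, 2, 13]
R3 ← R3 + (25/6)·R2: [0, 0, 56/3]
R4 ← R4 + (5/3)·R2: [0, 0, 35/3]
R5 ← R5 − (1/3)·R2: [0, 0, 35/3]
R4 ← R4 − (5/8)·R3: [0, 0, 0]
R5 ← R5 − (5/8)·R3: [0, 0, 0]
3 nonzero rows, so rank(T) = 3.
T has 3 columns; by rank–nullity, nullity = 3 − 3 = 0.

0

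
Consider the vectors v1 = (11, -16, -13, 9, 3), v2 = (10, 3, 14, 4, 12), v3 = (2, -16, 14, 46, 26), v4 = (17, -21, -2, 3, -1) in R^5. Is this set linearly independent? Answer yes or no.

Form the matrix with these vectors as rows and row reduce.
R2 ← R2 − (10/11)·R1: [0, 193/11, 284/11, -46/11, 102/11]
R3 ← R3 − (2/11)·R1: [0, -144/11, 180/11, 488/11, 280/11]
R4 ← R4 − (17/11)·R1: [0, 41/11, 199/11, -120/11, -62/11]
R3 ← R3 + (144/193)·R2: [0, 0, 6876/193, 7960/193, 6248/193]
R4 ← R4 − (41/193)·R2: [0, 0, 2433/193, -1934/193, -1468/193]
R4 ← R4 − (811/2292)·R3: [0, 0, 0, -14104/573, -10922/573]
4 nonzero rows, so the 4 vectors span a space of dimension 4.
Since 4 = 4, the vectors are linearly independent.

yes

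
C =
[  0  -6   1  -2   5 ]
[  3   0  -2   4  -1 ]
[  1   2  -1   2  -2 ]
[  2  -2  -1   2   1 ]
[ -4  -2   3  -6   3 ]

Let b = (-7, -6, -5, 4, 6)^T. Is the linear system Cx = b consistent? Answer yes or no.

Row reduce the augmented matrix [C | b].
Swap R1 ↔ R2
R3 ← R3 − (1/3)·R1: [0, 2, -1/3, 2/3, -5/3, -3]
R4 ← R4 − (2/3)·R1: [0, -2, 1/3, -2/3, 5/3, 8]
R5 ← R5 + (4/3)·R1: [0, -2, 1/3, -2/3, 5/3, -2]
R3 ← R3 + (1/3)·R2: [0, 0, 0, 0, 0, -16/3]
R4 ← R4 − (1/3)·R2: [0, 0, 0, 0, 0, 31/3]
R5 ← R5 − (1/3)·R2: [0, 0, 0, 0, 0, 1/3]
R4 ← R4 + (31/16)·R3: [0, 0, 0, 0, 0, 0]
R5 ← R5 + (1/16)·R3: [0, 0, 0, 0, 0, 0]
The echelon form has 3 nonzero rows; the last pivot sits in the augmented column, so rank(C) = 2 but rank([C|b]) = 3.
Since the ranks differ, the system is inconsistent.

no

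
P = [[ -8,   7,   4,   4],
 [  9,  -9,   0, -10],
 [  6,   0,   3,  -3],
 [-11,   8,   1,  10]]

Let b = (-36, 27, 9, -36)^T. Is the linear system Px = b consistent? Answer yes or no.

yes

Row reduce the augmented matrix [P | b].
R2 ← R2 + (9/8)·R1: [0, -9/8, 9/2, -11/2, -27/2]
R3 ← R3 + (3/4)·R1: [0, 21/4, 6, 0, -18]
R4 ← R4 − (11/8)·R1: [0, -13/8, -9/2, 9/2, 27/2]
R3 ← R3 + (14/3)·R2: [0, 0, 27, -77/3, -81]
R4 ← R4 − (13/9)·R2: [0, 0, -11, 112/9, 33]
R4 ← R4 + (11/27)·R3: [0, 0, 0, 161/81, 0]
The echelon form has 4 nonzero rows, and every pivot lies in the first 4 columns, so rank(P) = rank([P|b]) = 4.
The system is consistent.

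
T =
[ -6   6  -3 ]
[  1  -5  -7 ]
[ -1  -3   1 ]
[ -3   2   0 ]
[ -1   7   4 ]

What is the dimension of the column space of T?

Row reduce to echelon form.
R2 ← R2 + (1/6)·R1: [0, -4, -15/2]
R3 ← R3 − (1/6)·R1: [0, -4, 3/2]
R4 ← R4 − (1/2)·R1: [0, -1, 3/2]
R5 ← R5 − (1/6)·R1: [0, 6, 9/2]
R3 ← R3 − R2: [0, 0, 9]
R4 ← R4 − (1/4)·R2: [0, 0, 27/8]
R5 ← R5 + (3/2)·R2: [0, 0, -27/4]
R4 ← R4 − (3/8)·R3: [0, 0, 0]
R5 ← R5 + (3/4)·R3: [0, 0, 0]
Echelon form has 3 nonzero rows, so rank(T) = 3.
The column space has dimension equal to the rank: 3.

3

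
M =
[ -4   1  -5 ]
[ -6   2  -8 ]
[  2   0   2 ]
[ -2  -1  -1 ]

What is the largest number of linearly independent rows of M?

2

Row reduce to echelon form.
R2 ← R2 − (3/2)·R1: [0, 1/2, -1/2]
R3 ← R3 + (1/2)·R1: [0, 1/2, -1/2]
R4 ← R4 − (1/2)·R1: [0, -3/2, 3/2]
R3 ← R3 − R2: [0, 0, 0]
R4 ← R4 + (3)·R2: [0, 0, 0]
Echelon form has 2 nonzero rows, so rank(M) = 2.
The rank gives the maximum number of linearly independent rows: 2.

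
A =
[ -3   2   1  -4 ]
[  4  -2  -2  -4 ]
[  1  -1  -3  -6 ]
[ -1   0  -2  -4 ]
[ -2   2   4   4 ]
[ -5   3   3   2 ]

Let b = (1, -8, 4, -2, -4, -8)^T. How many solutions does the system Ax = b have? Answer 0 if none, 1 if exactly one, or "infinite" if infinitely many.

0

Row reduce the augmented matrix [A | b].
R2 ← R2 + (4/3)·R1: [0, 2/3, -2/3, -28/3, -20/3]
R3 ← R3 + (1/3)·R1: [0, -1/3, -8/3, -22/3, 13/3]
R4 ← R4 − (1/3)·R1: [0, -2/3, -7/3, -8/3, -7/3]
R5 ← R5 − (2/3)·R1: [0, 2/3, 10/3, 20/3, -14/3]
R6 ← R6 − (5/3)·R1: [0, -1/3, 4/3, 26/3, -29/3]
R3 ← R3 + (1/2)·R2: [0, 0, -3, -12, 1]
R4 ← R4 + R2: [0, 0, -3, -12, -9]
R5 ← R5 − R2: [0, 0, 4, 16, 2]
R6 ← R6 + (1/2)·R2: [0, 0, 1, 4, -13]
R4 ← R4 − R3: [0, 0, 0, 0, -10]
R5 ← R5 + (4/3)·R3: [0, 0, 0, 0, 10/3]
R6 ← R6 + (1/3)·R3: [0, 0, 0, 0, -38/3]
R5 ← R5 + (1/3)·R4: [0, 0, 0, 0, 0]
R6 ← R6 − (19/15)·R4: [0, 0, 0, 0, 0]
The echelon form has 4 nonzero rows; the last pivot sits in the augmented column, so rank(A) = 3 but rank([A|b]) = 4.
Since the ranks differ, the system is inconsistent.
It has no solutions.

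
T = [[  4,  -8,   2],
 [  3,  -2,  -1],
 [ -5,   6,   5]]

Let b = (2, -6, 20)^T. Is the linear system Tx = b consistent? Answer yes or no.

yes

Row reduce the augmented matrix [T | b].
R2 ← R2 − (3/4)·R1: [0, 4, -5/2, -15/2]
R3 ← R3 + (5/4)·R1: [0, -4, 15/2, 45/2]
R3 ← R3 + R2: [0, 0, 5, 15]
The echelon form has 3 nonzero rows, and every pivot lies in the first 3 columns, so rank(T) = rank([T|b]) = 3.
The system is consistent.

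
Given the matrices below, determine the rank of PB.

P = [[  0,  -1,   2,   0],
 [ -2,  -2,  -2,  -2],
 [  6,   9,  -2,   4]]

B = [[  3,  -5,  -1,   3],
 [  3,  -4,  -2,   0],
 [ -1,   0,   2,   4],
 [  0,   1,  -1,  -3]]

2

First compute PB:
[[ -5,   4,   6,   8],
 [-10,  16,   4,  -8],
 [ 47, -62, -32,  -2]]
Now row reduce the product.
R2 ← R2 − (2)·R1: [0, 8, -8, -24]
R3 ← R3 + (47/5)·R1: [0, -122/5, 122/5, 366/5]
R3 ← R3 + (61/20)·R2: [0, 0, 0, 0]
2 nonzero rows, so rank(PB) = 2.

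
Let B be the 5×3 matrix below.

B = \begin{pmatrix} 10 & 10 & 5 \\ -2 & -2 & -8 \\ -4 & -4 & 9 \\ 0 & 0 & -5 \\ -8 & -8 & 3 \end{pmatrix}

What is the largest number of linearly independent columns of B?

2

Row reduce to echelon form.
R2 ← R2 + (1/5)·R1: [0, 0, -7]
R3 ← R3 + (2/5)·R1: [0, 0, 11]
R5 ← R5 + (4/5)·R1: [0, 0, 7]
R3 ← R3 + (11/7)·R2: [0, 0, 0]
R4 ← R4 − (5/7)·R2: [0, 0, 0]
R5 ← R5 + R2: [0, 0, 0]
Echelon form has 2 nonzero rows, so rank(B) = 2.
The rank gives the maximum number of linearly independent columns: 2.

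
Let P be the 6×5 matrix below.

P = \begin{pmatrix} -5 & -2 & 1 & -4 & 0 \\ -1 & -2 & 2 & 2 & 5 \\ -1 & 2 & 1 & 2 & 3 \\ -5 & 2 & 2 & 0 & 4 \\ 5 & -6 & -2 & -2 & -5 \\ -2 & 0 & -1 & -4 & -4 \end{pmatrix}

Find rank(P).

3

Row reduce to echelon form.
R2 ← R2 − (1/5)·R1: [0, -8/5, 9/5, 14/5, 5]
R3 ← R3 − (1/5)·R1: [0, 12/5, 4/5, 14/5, 3]
R4 ← R4 − R1: [0, 4, 1, 4, 4]
R5 ← R5 + R1: [0, -8, -1, -6, -5]
R6 ← R6 − (2/5)·R1: [0, 4/5, -7/5, -12/5, -4]
R3 ← R3 + (3/2)·R2: [0, 0, 7/2, 7, 21/2]
R4 ← R4 + (5/2)·R2: [0, 0, 11/2, 11, 33/2]
R5 ← R5 − (5)·R2: [0, 0, -10, -20, -30]
R6 ← R6 + (1/2)·R2: [0, 0, -1/2, -1, -3/2]
R4 ← R4 − (11/7)·R3: [0, 0, 0, 0, 0]
R5 ← R5 + (20/7)·R3: [0, 0, 0, 0, 0]
R6 ← R6 + (1/7)·R3: [0, 0, 0, 0, 0]
Echelon form has 3 nonzero rows, so rank(P) = 3.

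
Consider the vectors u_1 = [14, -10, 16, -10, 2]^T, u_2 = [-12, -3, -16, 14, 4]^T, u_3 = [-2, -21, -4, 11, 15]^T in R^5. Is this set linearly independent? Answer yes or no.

yes

Form the matrix with these vectors as rows and row reduce.
R2 ← R2 + (6/7)·R1: [0, -81/7, -16/7, 38/7, 40/7]
R3 ← R3 + (1/7)·R1: [0, -157/7, -12/7, 67/7, 107/7]
R3 ← R3 − (157/81)·R2: [0, 0, 220/81, -77/81, 341/81]
3 nonzero rows, so the 3 vectors span a space of dimension 3.
Since 3 = 3, the vectors are linearly independent.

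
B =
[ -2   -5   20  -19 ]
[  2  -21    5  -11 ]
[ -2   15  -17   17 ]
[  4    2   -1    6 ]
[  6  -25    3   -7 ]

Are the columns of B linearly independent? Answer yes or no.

Row reduce B to echelon form.
R2 ← R2 + R1: [0, -26, 25, -30]
R3 ← R3 − R1: [0, 20, -37, 36]
R4 ← R4 + (2)·R1: [0, -8, 39, -32]
R5 ← R5 + (3)·R1: [0, -40, 63, -64]
R3 ← R3 + (10/13)·R2: [0, 0, -231/13, 168/13]
R4 ← R4 − (4/13)·R2: [0, 0, 407/13, -296/13]
R5 ← R5 − (20/13)·R2: [0, 0, 319/13, -232/13]
R4 ← R4 + (37/21)·R3: [0, 0, 0, 0]
R5 ← R5 + (29/21)·R3: [0, 0, 0, 0]
3 pivots among 4 columns.
Only 3 < 4 pivot columns, so the columns are linearly dependent.

no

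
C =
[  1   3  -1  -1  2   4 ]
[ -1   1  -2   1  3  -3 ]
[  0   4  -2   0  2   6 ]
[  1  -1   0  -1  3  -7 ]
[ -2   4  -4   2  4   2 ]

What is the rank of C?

3

Row reduce to echelon form.
R2 ← R2 + R1: [0, 4, -3, 0, 5, 1]
R4 ← R4 − R1: [0, -4, 1, 0, 1, -11]
R5 ← R5 + (2)·R1: [0, 10, -6, 0, 8, 10]
R3 ← R3 − R2: [0, 0, 1, 0, -3, 5]
R4 ← R4 + R2: [0, 0, -2, 0, 6, -10]
R5 ← R5 − (5/2)·R2: [0, 0, 3/2, 0, -9/2, 15/2]
R4 ← R4 + (2)·R3: [0, 0, 0, 0, 0, 0]
R5 ← R5 − (3/2)·R3: [0, 0, 0, 0, 0, 0]
Echelon form has 3 nonzero rows, so rank(C) = 3.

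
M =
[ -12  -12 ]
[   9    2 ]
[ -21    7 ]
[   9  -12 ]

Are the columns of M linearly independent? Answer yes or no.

Row reduce M to echelon form.
R2 ← R2 + (3/4)·R1: [0, -7]
R3 ← R3 − (7/4)·R1: [0, 28]
R4 ← R4 + (3/4)·R1: [0, -21]
R3 ← R3 + (4)·R2: [0, 0]
R4 ← R4 − (3)·R2: [0, 0]
2 pivots among 2 columns.
Every column is a pivot column, so the columns are linearly independent.

yes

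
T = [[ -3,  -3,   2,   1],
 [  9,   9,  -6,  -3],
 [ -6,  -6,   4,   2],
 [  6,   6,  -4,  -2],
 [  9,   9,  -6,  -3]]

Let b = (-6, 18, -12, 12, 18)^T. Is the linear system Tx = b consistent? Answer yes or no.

yes

Row reduce the augmented matrix [T | b].
R2 ← R2 + (3)·R1: [0, 0, 0, 0, 0]
R3 ← R3 − (2)·R1: [0, 0, 0, 0, 0]
R4 ← R4 + (2)·R1: [0, 0, 0, 0, 0]
R5 ← R5 + (3)·R1: [0, 0, 0, 0, 0]
The echelon form has 1 nonzero rows, and every pivot lies in the first 4 columns, so rank(T) = rank([T|b]) = 1.
The system is consistent.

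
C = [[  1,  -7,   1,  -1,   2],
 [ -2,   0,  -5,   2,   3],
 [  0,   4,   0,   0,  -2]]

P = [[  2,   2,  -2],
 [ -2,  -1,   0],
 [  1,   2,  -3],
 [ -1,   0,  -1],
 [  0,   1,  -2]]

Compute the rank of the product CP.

2

First compute CP:
[[ 18,  13,  -8],
 [-11, -11,  11],
 [ -8,  -6,   4]]
Now row reduce the product.
R2 ← R2 + (11/18)·R1: [0, -55/18, 55/9]
R3 ← R3 + (4/9)·R1: [0, -2/9, 4/9]
R3 ← R3 − (4/55)·R2: [0, 0, 0]
2 nonzero rows, so rank(CP) = 2.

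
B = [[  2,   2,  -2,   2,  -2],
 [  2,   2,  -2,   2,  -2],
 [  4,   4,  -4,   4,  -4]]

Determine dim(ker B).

4

Row reduce to echelon form.
R2 ← R2 − R1: [0, 0, 0, 0, 0]
R3 ← R3 − (2)·R1: [0, 0, 0, 0, 0]
1 nonzero row, so rank(B) = 1.
B has 5 columns; by rank–nullity, nullity = 5 − 1 = 4.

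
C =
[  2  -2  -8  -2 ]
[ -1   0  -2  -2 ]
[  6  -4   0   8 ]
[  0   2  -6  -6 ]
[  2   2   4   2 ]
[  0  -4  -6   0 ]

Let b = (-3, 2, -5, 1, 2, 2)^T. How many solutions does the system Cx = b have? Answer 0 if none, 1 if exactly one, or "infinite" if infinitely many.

Row reduce the augmented matrix [C | b].
R2 ← R2 + (1/2)·R1: [0, -1, -6, -3, 1/2]
R3 ← R3 − (3)·R1: [0, 2, 24, 14, 4]
R5 ← R5 − R1: [0, 4, 12, 4, 5]
R3 ← R3 + (2)·R2: [0, 0, 12, 8, 5]
R4 ← R4 + (2)·R2: [0, 0, -18, -12, 2]
R5 ← R5 + (4)·R2: [0, 0, -12, -8, 7]
R6 ← R6 − (4)·R2: [0, 0, 18, 12, 0]
R4 ← R4 + (3/2)·R3: [0, 0, 0, 0, 19/2]
R5 ← R5 + R3: [0, 0, 0, 0, 12]
R6 ← R6 − (3/2)·R3: [0, 0, 0, 0, -15/2]
R5 ← R5 − (24/19)·R4: [0, 0, 0, 0, 0]
R6 ← R6 + (15/19)·R4: [0, 0, 0, 0, 0]
The echelon form has 4 nonzero rows; the last pivot sits in the augmented column, so rank(C) = 3 but rank([C|b]) = 4.
Since the ranks differ, the system is inconsistent.
It has no solutions.

0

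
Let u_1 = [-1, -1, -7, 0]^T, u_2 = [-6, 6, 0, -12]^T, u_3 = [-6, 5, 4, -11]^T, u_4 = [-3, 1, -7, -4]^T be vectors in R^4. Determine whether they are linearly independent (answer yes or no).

Form the matrix with these vectors as rows and row reduce.
R2 ← R2 − (6)·R1: [0, 12, 42, -12]
R3 ← R3 − (6)·R1: [0, 11, 46, -11]
R4 ← R4 − (3)·R1: [0, 4, 14, -4]
R3 ← R3 − (11/12)·R2: [0, 0, 15/2, 0]
R4 ← R4 − (1/3)·R2: [0, 0, 0, 0]
3 nonzero rows, so the 4 vectors span a space of dimension 3.
Since 3 < 4, the vectors are linearly dependent.

no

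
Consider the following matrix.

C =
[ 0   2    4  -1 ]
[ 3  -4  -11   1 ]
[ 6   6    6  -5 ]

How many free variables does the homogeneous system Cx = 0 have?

Row reduce to echelon form.
Swap R1 ↔ R2
R3 ← R3 − (2)·R1: [0, 14, 28, -7]
R3 ← R3 − (7)·R2: [0, 0, 0, 0]
2 nonzero rows, so rank(C) = 2.
C has 4 columns; by rank–nullity, nullity = 4 − 2 = 2.

2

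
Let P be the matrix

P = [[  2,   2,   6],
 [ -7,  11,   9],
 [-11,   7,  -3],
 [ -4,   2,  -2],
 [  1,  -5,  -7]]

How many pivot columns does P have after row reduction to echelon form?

Row reduce to echelon form.
R2 ← R2 + (7/2)·R1: [0, 18, 30]
R3 ← R3 + (11/2)·R1: [0, 18, 30]
R4 ← R4 + (2)·R1: [0, 6, 10]
R5 ← R5 − (1/2)·R1: [0, -6, -10]
R3 ← R3 − R2: [0, 0, 0]
R4 ← R4 − (1/3)·R2: [0, 0, 0]
R5 ← R5 + (1/3)·R2: [0, 0, 0]
Echelon form has 2 nonzero rows, so rank(P) = 2.
Each nonzero row contributes one pivot column: 2 pivot columns.

2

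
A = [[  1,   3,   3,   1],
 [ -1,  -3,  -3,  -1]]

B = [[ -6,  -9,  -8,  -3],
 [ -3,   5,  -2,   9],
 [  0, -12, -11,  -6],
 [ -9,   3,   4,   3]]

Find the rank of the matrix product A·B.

First compute AB:
[[-24, -27, -43,   9],
 [ 24,  27,  43,  -9]]
Now row reduce the product.
R2 ← R2 + R1: [0, 0, 0, 0]
1 nonzero row, so rank(AB) = 1.

1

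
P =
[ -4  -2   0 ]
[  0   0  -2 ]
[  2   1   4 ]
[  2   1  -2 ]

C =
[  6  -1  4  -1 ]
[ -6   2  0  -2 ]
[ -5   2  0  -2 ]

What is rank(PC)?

First compute PC:
[[-12,   0, -16,   8],
 [ 10,  -4,   0,   4],
 [-14,   8,   8, -12],
 [ 16,  -4,   8,   0]]
Now row reduce the product.
R2 ← R2 + (5/6)·R1: [0, -4, -40/3, 32/3]
R3 ← R3 − (7/6)·R1: [0, 8, 80/3, -64/3]
R4 ← R4 + (4/3)·R1: [0, -4, -40/3, 32/3]
R3 ← R3 + (2)·R2: [0, 0, 0, 0]
R4 ← R4 − R2: [0, 0, 0, 0]
2 nonzero rows, so rank(PC) = 2.

2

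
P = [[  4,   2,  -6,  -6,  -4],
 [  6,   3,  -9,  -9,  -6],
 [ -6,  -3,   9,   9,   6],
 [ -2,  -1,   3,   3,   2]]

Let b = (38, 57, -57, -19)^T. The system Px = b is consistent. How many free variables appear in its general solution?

Row reduce the augmented matrix [P | b].
R2 ← R2 − (3/2)·R1: [0, 0, 0, 0, 0, 0]
R3 ← R3 + (3/2)·R1: [0, 0, 0, 0, 0, 0]
R4 ← R4 + (1/2)·R1: [0, 0, 0, 0, 0, 0]
The echelon form has 1 nonzero rows, and every pivot lies in the first 5 columns, so rank(P) = rank([P|b]) = 1.
The system is consistent.
Free variables = (unknowns) − (rank) = 5 − 1 = 4.

4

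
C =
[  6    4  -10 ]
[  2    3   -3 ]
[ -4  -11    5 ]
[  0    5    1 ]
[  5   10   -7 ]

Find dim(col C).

2

Row reduce to echelon form.
R2 ← R2 − (1/3)·R1: [0, 5/3, 1/3]
R3 ← R3 + (2/3)·R1: [0, -25/3, -5/3]
R5 ← R5 − (5/6)·R1: [0, 20/3, 4/3]
R3 ← R3 + (5)·R2: [0, 0, 0]
R4 ← R4 − (3)·R2: [0, 0, 0]
R5 ← R5 − (4)·R2: [0, 0, 0]
Echelon form has 2 nonzero rows, so rank(C) = 2.
The column space has dimension equal to the rank: 2.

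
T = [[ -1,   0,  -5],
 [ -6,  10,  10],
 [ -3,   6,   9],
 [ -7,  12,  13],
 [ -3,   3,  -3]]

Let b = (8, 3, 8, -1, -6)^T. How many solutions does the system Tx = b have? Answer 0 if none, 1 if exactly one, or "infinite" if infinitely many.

0

Row reduce the augmented matrix [T | b].
R2 ← R2 − (6)·R1: [0, 10, 40, -45]
R3 ← R3 − (3)·R1: [0, 6, 24, -16]
R4 ← R4 − (7)·R1: [0, 12, 48, -57]
R5 ← R5 − (3)·R1: [0, 3, 12, -30]
R3 ← R3 − (3/5)·R2: [0, 0, 0, 11]
R4 ← R4 − (6/5)·R2: [0, 0, 0, -3]
R5 ← R5 − (3/10)·R2: [0, 0, 0, -33/2]
R4 ← R4 + (3/11)·R3: [0, 0, 0, 0]
R5 ← R5 + (3/2)·R3: [0, 0, 0, 0]
The echelon form has 3 nonzero rows; the last pivot sits in the augmented column, so rank(T) = 2 but rank([T|b]) = 3.
Since the ranks differ, the system is inconsistent.
It has no solutions.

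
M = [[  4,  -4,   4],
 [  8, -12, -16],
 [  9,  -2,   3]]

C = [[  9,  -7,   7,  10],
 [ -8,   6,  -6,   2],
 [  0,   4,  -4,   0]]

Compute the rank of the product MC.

First compute MC:
[[ 68, -36,  36,  32],
 [168, -192, 192,  56],
 [ 97, -63,  63,  86]]
Now row reduce the product.
R2 ← R2 − (42/17)·R1: [0, -1752/17, 1752/17, -392/17]
R3 ← R3 − (97/68)·R1: [0, -198/17, 198/17, 686/17]
R3 ← R3 − (33/292)·R2: [0, 0, 0, 3136/73]
3 nonzero rows, so rank(MC) = 3.

3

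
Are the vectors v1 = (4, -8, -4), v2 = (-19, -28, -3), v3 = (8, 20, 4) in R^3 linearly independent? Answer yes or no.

Form the matrix with these vectors as rows and row reduce.
R2 ← R2 + (19/4)·R1: [0, -66, -22]
R3 ← R3 − (2)·R1: [0, 36, 12]
R3 ← R3 + (6/11)·R2: [0, 0, 0]
2 nonzero rows, so the 3 vectors span a space of dimension 2.
Since 2 < 3, the vectors are linearly dependent.

no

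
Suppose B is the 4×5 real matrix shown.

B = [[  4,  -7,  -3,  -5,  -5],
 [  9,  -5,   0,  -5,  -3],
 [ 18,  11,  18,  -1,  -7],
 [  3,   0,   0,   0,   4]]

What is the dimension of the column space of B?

3

Row reduce to echelon form.
R2 ← R2 − (9/4)·R1: [0, 43/4, 27/4, 25/4, 33/4]
R3 ← R3 − (9/2)·R1: [0, 85/2, 63/2, 43/2, 31/2]
R4 ← R4 − (3/4)·R1: [0, 21/4, 9/4, 15/4, 31/4]
R3 ← R3 − (170/43)·R2: [0, 0, 207/43, -138/43, -736/43]
R4 ← R4 − (21/43)·R2: [0, 0, -45/43, 30/43, 160/43]
R4 ← R4 + (5/23)·R3: [0, 0, 0, 0, 0]
Echelon form has 3 nonzero rows, so rank(B) = 3.
The column space has dimension equal to the rank: 3.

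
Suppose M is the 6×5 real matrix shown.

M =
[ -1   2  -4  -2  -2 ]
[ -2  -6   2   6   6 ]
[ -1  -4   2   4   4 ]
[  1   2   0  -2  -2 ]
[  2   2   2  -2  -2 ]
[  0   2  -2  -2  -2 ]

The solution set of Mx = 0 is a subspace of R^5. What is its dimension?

3

Row reduce to echelon form.
R2 ← R2 − (2)·R1: [0, -10, 10, 10, 10]
R3 ← R3 − R1: [0, -6, 6, 6, 6]
R4 ← R4 + R1: [0, 4, -4, -4, -4]
R5 ← R5 + (2)·R1: [0, 6, -6, -6, -6]
R3 ← R3 − (3/5)·R2: [0, 0, 0, 0, 0]
R4 ← R4 + (2/5)·R2: [0, 0, 0, 0, 0]
R5 ← R5 + (3/5)·R2: [0, 0, 0, 0, 0]
R6 ← R6 + (1/5)·R2: [0, 0, 0, 0, 0]
2 nonzero rows, so rank(M) = 2.
M has 5 columns; by rank–nullity, nullity = 5 − 2 = 3.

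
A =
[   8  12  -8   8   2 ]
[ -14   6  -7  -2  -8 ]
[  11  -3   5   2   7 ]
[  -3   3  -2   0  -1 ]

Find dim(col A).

Row reduce to echelon form.
R2 ← R2 + (7/4)·R1: [0, 27, -21, 12, -9/2]
R3 ← R3 − (11/8)·R1: [0, -39/2, 16, -9, 17/4]
R4 ← R4 + (3/8)·R1: [0, 15/2, -5, 3, -1/4]
R3 ← R3 + (13/18)·R2: [0, 0, 5/6, -1/3, 1]
R4 ← R4 − (5/18)·R2: [0, 0, 5/6, -1/3, 1]
R4 ← R4 − R3: [0, 0, 0, 0, 0]
Echelon form has 3 nonzero rows, so rank(A) = 3.
The column space has dimension equal to the rank: 3.

3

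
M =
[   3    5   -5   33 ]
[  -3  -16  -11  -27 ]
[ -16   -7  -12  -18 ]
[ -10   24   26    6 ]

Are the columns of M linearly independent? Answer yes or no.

yes

Row reduce M to echelon form.
R2 ← R2 + R1: [0, -11, -16, 6]
R3 ← R3 + (16/3)·R1: [0, 59/3, -116/3, 158]
R4 ← R4 + (10/3)·R1: [0, 122/3, 28/3, 116]
R3 ← R3 + (59/33)·R2: [0, 0, -740/11, 1856/11]
R4 ← R4 + (122/33)·R2: [0, 0, -548/11, 1520/11]
R4 ← R4 − (137/185)·R3: [0, 0, 0, 2448/185]
4 pivots among 4 columns.
Every column is a pivot column, so the columns are linearly independent.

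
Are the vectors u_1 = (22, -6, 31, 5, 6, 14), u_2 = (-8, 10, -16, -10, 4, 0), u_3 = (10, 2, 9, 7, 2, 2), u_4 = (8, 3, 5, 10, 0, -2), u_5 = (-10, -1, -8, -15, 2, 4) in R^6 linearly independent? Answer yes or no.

Form the matrix with these vectors as rows and row reduce.
R2 ← R2 + (4/11)·R1: [0, 86/11, -52/11, -90/11, 68/11, 56/11]
R3 ← R3 − (5/11)·R1: [0, 52/11, -56/11, 52/11, -8/11, -48/11]
R4 ← R4 − (4/11)·R1: [0, 57/11, -69/11, 90/11, -24/11, -78/11]
R5 ← R5 + (5/11)·R1: [0, -41/11, 67/11, -140/11, 52/11, 114/11]
R3 ← R3 − (26/43)·R2: [0, 0, -96/43, 416/43, -192/43, -320/43]
R4 ← R4 − (57/86)·R2: [0, 0, -135/43, 585/43, -270/43, -450/43]
R5 ← R5 + (41/86)·R2: [0, 0, 165/43, -715/43, 330/43, 550/43]
R4 ← R4 − (45/32)·R3: [0, 0, 0, 0, 0, 0]
R5 ← R5 + (55/32)·R3: [0, 0, 0, 0, 0, 0]
3 nonzero rows, so the 5 vectors span a space of dimension 3.
Since 3 < 5, the vectors are linearly dependent.

no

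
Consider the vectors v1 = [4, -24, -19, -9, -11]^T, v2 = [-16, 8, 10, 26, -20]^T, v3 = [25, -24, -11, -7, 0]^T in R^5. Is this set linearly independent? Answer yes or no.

Form the matrix with these vectors as rows and row reduce.
R2 ← R2 + (4)·R1: [0, -88, -66, -10, -64]
R3 ← R3 − (25/4)·R1: [0, 126, 431/4, 197/4, 275/4]
R3 ← R3 + (63/44)·R2: [0, 0, 53/4, 1537/44, -1007/44]
3 nonzero rows, so the 3 vectors span a space of dimension 3.
Since 3 = 3, the vectors are linearly independent.

yes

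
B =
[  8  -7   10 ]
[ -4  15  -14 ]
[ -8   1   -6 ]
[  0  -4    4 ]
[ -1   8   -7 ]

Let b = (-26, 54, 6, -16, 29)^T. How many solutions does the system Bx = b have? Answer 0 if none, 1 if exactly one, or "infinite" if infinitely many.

Row reduce the augmented matrix [B | b].
R2 ← R2 + (1/2)·R1: [0, 23/2, -9, 41]
R3 ← R3 + R1: [0, -6, 4, -20]
R5 ← R5 + (1/8)·R1: [0, 57/8, -23/4, 103/4]
R3 ← R3 + (12/23)·R2: [0, 0, -16/23, 32/23]
R4 ← R4 + (8/23)·R2: [0, 0, 20/23, -40/23]
R5 ← R5 − (57/92)·R2: [0, 0, -4/23, 8/23]
R4 ← R4 + (5/4)·R3: [0, 0, 0, 0]
R5 ← R5 − (1/4)·R3: [0, 0, 0, 0]
The echelon form has 3 nonzero rows, and every pivot lies in the first 3 columns, so rank(B) = rank([B|b]) = 3.
The system is consistent.
rank = 3 = number of unknowns, so the solution is unique.

1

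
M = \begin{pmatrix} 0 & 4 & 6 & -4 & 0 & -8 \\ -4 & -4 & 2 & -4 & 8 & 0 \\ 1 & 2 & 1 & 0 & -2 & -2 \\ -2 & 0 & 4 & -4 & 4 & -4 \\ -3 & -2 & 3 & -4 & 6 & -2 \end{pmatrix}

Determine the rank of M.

Row reduce to echelon form.
Swap R1 ↔ R2
R3 ← R3 + (1/4)·R1: [0, 1, 3/2, -1, 0, -2]
R4 ← R4 − (1/2)·R1: [0, 2, 3, -2, 0, -4]
R5 ← R5 − (3/4)·R1: [0, 1, 3/2, -1, 0, -2]
R3 ← R3 − (1/4)·R2: [0, 0, 0, 0, 0, 0]
R4 ← R4 − (1/2)·R2: [0, 0, 0, 0, 0, 0]
R5 ← R5 − (1/4)·R2: [0, 0, 0, 0, 0, 0]
Echelon form has 2 nonzero rows, so rank(M) = 2.

2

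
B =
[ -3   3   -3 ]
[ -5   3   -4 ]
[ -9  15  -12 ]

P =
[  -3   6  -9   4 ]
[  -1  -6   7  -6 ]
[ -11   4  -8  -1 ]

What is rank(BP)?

2

First compute BP:
[[ 39, -48,  72, -27],
 [ 56, -64,  98, -34],
 [144, -192, 282, -114]]
Now row reduce the product.
R2 ← R2 − (56/39)·R1: [0, 64/13, -70/13, 62/13]
R3 ← R3 − (48/13)·R1: [0, -192/13, 210/13, -186/13]
R3 ← R3 + (3)·R2: [0, 0, 0, 0]
2 nonzero rows, so rank(BP) = 2.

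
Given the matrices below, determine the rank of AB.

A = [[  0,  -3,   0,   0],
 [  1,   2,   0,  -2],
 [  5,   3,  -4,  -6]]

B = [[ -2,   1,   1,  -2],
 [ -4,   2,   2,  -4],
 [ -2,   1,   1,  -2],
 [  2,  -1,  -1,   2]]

First compute AB:
[[ 12,  -6,  -6,  12],
 [-14,   7,   7, -14],
 [-26,  13,  13, -26]]
Now row reduce the product.
R2 ← R2 + (7/6)·R1: [0, 0, 0, 0]
R3 ← R3 + (13/6)·R1: [0, 0, 0, 0]
1 nonzero row, so rank(AB) = 1.

1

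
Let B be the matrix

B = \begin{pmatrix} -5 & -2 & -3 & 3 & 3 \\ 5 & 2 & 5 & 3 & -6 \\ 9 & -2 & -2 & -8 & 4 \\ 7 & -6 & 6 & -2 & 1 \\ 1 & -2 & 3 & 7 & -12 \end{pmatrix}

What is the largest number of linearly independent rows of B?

Row reduce to echelon form.
R2 ← R2 + R1: [0, 0, 2, 6, -3]
R3 ← R3 + (9/5)·R1: [0, -28/5, -37/5, -13/5, 47/5]
R4 ← R4 + (7/5)·R1: [0, -44/5, 9/5, 11/5, 26/5]
R5 ← R5 + (1/5)·R1: [0, -12/5, 12/5, 38/5, -57/5]
Swap R2 ↔ R3
R4 ← R4 − (11/7)·R2: [0, 0, 94/7, 44/7, -67/7]
R5 ← R5 − (3/7)·R2: [0, 0, 39/7, 61/7, -108/7]
R4 ← R4 − (47/7)·R3: [0, 0, 0, -34, 74/7]
R5 ← R5 − (39/14)·R3: [0, 0, 0, -8, -99/14]
R5 ← R5 − (4/17)·R4: [0, 0, 0, 0, -325/34]
Echelon form has 5 nonzero rows, so rank(B) = 5.
The rank gives the maximum number of linearly independent rows: 5.

5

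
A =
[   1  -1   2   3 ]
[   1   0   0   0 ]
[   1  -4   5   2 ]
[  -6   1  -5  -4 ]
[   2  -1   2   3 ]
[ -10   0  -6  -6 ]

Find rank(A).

4

Row reduce to echelon form.
R2 ← R2 − R1: [0, 1, -2, -3]
R3 ← R3 − R1: [0, -3, 3, -1]
R4 ← R4 + (6)·R1: [0, -5, 7, 14]
R5 ← R5 − (2)·R1: [0, 1, -2, -3]
R6 ← R6 + (10)·R1: [0, -10, 14, 24]
R3 ← R3 + (3)·R2: [0, 0, -3, -10]
R4 ← R4 + (5)·R2: [0, 0, -3, -1]
R5 ← R5 − R2: [0, 0, 0, 0]
R6 ← R6 + (10)·R2: [0, 0, -6, -6]
R4 ← R4 − R3: [0, 0, 0, 9]
R6 ← R6 − (2)·R3: [0, 0, 0, 14]
R6 ← R6 − (14/9)·R4: [0, 0, 0, 0]
Echelon form has 4 nonzero rows, so rank(A) = 4.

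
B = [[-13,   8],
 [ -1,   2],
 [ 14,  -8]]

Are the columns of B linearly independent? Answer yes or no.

Row reduce B to echelon form.
R2 ← R2 − (1/13)·R1: [0, 18/13]
R3 ← R3 + (14/13)·R1: [0, 8/13]
R3 ← R3 − (4/9)·R2: [0, 0]
2 pivots among 2 columns.
Every column is a pivot column, so the columns are linearly independent.

yes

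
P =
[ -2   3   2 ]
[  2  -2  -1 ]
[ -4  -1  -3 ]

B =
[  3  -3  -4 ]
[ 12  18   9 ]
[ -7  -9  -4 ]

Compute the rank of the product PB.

2

First compute PB:
[[ 16,  42,  27],
 [-11, -33, -22],
 [ -3,  21,  19]]
Now row reduce the product.
R2 ← R2 + (11/16)·R1: [0, -33/8, -55/16]
R3 ← R3 + (3/16)·R1: [0, 231/8, 385/16]
R3 ← R3 + (7)·R2: [0, 0, 0]
2 nonzero rows, so rank(PB) = 2.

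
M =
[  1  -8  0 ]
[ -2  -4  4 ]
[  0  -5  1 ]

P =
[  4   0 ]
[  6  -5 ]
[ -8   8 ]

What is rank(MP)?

2

First compute MP:
[[-44,  40],
 [-64,  52],
 [-38,  33]]
Now row reduce the product.
R2 ← R2 − (16/11)·R1: [0, -68/11]
R3 ← R3 − (19/22)·R1: [0, -17/11]
R3 ← R3 − (1/4)·R2: [0, 0]
2 nonzero rows, so rank(MP) = 2.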